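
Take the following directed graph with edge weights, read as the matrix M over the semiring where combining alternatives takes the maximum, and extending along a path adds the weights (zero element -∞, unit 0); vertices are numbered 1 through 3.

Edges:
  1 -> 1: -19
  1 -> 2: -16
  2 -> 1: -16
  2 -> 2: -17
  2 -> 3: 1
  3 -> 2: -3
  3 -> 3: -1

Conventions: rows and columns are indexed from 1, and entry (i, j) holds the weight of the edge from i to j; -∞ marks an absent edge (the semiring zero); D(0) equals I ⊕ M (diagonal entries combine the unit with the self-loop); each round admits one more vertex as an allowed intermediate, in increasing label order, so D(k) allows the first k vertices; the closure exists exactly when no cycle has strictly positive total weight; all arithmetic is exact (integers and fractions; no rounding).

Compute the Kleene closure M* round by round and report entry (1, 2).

D(0):
  [0, -16, -∞]
  [-16, 0, 1]
  [-∞, -3, 0]
D(1):
  [0, -16, -∞]
  [-16, 0, 1]
  [-∞, -3, 0]
D(2):
  [0, -16, -15]
  [-16, 0, 1]
  [-19, -3, 0]
D(3):
  [0, -16, -15]
  [-16, 0, 1]
  [-19, -3, 0]
Answer: M*[1][2] = -16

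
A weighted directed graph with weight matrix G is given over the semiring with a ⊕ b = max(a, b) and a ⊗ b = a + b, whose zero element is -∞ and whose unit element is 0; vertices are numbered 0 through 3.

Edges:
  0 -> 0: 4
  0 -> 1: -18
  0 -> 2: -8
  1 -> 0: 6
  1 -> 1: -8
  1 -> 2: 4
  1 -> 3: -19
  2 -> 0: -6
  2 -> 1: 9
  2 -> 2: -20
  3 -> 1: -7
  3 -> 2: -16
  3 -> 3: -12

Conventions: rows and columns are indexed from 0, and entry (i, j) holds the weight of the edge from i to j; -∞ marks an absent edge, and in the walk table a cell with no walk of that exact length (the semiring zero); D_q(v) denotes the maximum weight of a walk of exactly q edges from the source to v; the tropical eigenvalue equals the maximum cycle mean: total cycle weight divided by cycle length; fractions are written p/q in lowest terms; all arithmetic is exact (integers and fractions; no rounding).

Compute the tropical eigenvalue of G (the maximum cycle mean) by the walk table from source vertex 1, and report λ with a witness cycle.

q=0: [-∞, 0, -∞, -∞]
q=1: [6, -8, 4, -19]
q=2: [10, 13, -2, -27]
q=3: [19, 7, 17, -6]
q=4: [23, 26, 11, -12]
Optimal cycle mean attained by: cycle 1->2->1, total 4 + 9, length 2.
Answer: λ = 13/2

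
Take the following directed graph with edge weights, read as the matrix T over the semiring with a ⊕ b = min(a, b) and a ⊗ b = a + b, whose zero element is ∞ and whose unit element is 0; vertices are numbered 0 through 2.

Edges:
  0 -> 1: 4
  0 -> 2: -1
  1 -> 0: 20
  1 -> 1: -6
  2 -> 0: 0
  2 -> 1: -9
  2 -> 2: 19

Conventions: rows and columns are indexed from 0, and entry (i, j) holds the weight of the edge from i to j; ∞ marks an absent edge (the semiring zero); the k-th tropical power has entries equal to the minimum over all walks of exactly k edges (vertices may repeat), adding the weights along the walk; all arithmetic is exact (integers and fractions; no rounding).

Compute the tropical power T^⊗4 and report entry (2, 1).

T^⊗2:
  [-1, -10, 18]
  [14, -12, 19]
  [11, -15, -1]
T^⊗3:
  [10, -16, -2]
  [8, -18, 13]
  [-1, -21, 10]
T^⊗4:
  [-2, -22, 9]
  [2, -24, 7]
  [-1, -27, -2]
Key observation: the optimum is the walk 2->1->1->1->1, with weight (-9) + (-6) + (-6) + (-6) = -27.
Optimal value attained by: walk 2->1->1->1->1.
Answer: (T^⊗4)[2][1] = -27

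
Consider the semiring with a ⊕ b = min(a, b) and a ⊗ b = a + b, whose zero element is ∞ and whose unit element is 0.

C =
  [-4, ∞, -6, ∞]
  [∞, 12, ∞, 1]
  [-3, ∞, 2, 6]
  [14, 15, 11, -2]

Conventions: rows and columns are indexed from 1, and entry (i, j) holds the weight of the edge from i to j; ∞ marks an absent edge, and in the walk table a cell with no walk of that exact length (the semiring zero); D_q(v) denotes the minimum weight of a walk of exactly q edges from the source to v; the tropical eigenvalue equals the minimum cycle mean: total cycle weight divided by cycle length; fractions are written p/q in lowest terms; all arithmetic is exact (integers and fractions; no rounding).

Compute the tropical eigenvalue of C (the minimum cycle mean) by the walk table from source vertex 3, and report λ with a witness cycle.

q=0: [∞, ∞, 0, ∞]
q=1: [-3, ∞, 2, 6]
q=2: [-7, 21, -9, 4]
q=3: [-12, 19, -13, -3]
q=4: [-16, 12, -18, -7]
Optimal cycle mean attained by: cycle 1->3->1, total (-6) + (-3), length 2.
Answer: λ = -9/2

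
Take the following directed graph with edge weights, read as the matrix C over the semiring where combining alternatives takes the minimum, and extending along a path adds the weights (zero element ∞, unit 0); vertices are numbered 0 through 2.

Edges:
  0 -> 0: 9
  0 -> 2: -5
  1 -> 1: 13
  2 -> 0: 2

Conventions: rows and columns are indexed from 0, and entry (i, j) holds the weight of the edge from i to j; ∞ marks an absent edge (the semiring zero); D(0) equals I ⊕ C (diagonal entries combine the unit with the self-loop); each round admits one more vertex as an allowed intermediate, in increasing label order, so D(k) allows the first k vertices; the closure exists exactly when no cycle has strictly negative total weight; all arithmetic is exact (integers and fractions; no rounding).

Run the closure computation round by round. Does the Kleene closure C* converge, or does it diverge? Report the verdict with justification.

D(0):
  [0, ∞, -5]
  [∞, 0, ∞]
  [2, ∞, 0]
Detection: at round 1, diagonal entry (2, 2) turns strictly negative.
Key observation: the cycle 2->0->2 has total weight 2 + (-5), which is strictly negative.
Answer: DIVERGES — negative cycle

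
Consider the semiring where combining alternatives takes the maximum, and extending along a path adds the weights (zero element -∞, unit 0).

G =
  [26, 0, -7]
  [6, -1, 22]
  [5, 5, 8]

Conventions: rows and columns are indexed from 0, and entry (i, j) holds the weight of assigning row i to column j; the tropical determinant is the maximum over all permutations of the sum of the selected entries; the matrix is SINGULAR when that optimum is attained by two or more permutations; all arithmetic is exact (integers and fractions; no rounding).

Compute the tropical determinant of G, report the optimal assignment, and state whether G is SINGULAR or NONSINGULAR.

σ = (0, 1, 2): 26 + (-1) + 8 = 33
σ = (0, 2, 1): 26 + 22 + 5 = 53
σ = (1, 0, 2): 0 + 6 + 8 = 14
σ = (1, 2, 0): 0 + 22 + 5 = 27
σ = (2, 0, 1): (-7) + 6 + 5 = 4
σ = (2, 1, 0): (-7) + (-1) + 5 = -3
Optimal value attained by: σ = (0, 2, 1).
Answer: det⊕(G) = 53; verdict: NONSINGULAR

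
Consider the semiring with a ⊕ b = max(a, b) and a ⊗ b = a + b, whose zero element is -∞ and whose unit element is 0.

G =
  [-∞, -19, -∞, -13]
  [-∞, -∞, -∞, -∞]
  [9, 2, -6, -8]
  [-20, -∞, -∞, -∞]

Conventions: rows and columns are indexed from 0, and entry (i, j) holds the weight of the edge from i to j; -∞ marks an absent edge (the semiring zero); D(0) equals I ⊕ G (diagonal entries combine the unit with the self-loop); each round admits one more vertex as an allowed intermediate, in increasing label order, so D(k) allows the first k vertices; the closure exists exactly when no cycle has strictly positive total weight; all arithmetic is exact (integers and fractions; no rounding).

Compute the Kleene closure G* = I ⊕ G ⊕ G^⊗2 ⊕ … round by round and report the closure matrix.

D(0):
  [0, -19, -∞, -13]
  [-∞, 0, -∞, -∞]
  [9, 2, 0, -8]
  [-20, -∞, -∞, 0]
D(1):
  [0, -19, -∞, -13]
  [-∞, 0, -∞, -∞]
  [9, 2, 0, -4]
  [-20, -39, -∞, 0]
D(2):
  [0, -19, -∞, -13]
  [-∞, 0, -∞, -∞]
  [9, 2, 0, -4]
  [-20, -39, -∞, 0]
D(3):
  [0, -19, -∞, -13]
  [-∞, 0, -∞, -∞]
  [9, 2, 0, -4]
  [-20, -39, -∞, 0]
D(4):
  [0, -19, -∞, -13]
  [-∞, 0, -∞, -∞]
  [9, 2, 0, -4]
  [-20, -39, -∞, 0]
Answer: G* = [[0, -19, -∞, -13], [-∞, 0, -∞, -∞], [9, 2, 0, -4], [-20, -39, -∞, 0]]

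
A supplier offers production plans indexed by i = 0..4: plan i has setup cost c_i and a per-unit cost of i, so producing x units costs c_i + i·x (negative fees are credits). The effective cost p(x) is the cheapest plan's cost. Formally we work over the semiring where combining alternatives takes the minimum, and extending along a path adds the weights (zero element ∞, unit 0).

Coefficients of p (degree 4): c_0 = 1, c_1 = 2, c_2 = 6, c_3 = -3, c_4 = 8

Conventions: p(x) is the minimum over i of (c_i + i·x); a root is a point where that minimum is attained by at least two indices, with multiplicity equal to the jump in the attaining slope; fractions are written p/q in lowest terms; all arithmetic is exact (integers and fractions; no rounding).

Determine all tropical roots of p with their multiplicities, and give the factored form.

hull edge (i=0, c=1) to (i=3, c=-3): slope -4/3, span 3
hull edge (i=3, c=-3) to (i=4, c=8): slope 11, span 1
Factored form: p(x) = 8 ⊗ (x ⊕ (-11)) ⊗ (x ⊕ 4/3) ⊗ (x ⊕ 4/3) ⊗ (x ⊕ 4/3)
Answer: roots = -11 (mult 1), 4/3 (mult 3)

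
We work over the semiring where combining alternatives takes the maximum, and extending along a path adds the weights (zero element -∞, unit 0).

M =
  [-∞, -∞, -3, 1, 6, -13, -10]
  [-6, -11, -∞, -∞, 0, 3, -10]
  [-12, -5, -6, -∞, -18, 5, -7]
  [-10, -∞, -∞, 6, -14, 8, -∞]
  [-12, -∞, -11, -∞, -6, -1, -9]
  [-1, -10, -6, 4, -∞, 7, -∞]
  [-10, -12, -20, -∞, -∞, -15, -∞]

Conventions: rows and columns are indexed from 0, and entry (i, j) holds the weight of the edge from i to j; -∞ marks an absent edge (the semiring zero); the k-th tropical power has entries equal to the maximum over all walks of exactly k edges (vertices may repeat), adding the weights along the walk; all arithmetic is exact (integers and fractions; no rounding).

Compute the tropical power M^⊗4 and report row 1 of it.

M^⊗2:
  [-6, -8, -5, 7, 0, 9, -3]
  [2, -7, -3, 7, 0, 10, -9]
  [4, -5, -1, 9, -5, 12, -13]
  [7, -2, 2, 12, -4, 15, -20]
  [-2, -11, -7, 3, -6, 6, -15]
  [6, -3, 1, 11, 5, 14, -11]
  [-16, -23, -13, -9, -4, -8, -20]
M^⊗3:
  [8, -1, 3, 13, 0, 16, -9]
  [9, 0, 4, 14, 8, 17, -8]
  [11, 2, 6, 16, 10, 19, -6]
  [14, 5, 9, 19, 13, 22, -3]
  [5, -4, 0, 10, 4, 13, -12]
  [13, 4, 8, 18, 12, 21, -4]
  [-9, -18, -14, -3, -10, -1, -13]
M^⊗4:
  [15, 6, 10, 20, 14, 23, -2]
  [16, 7, 11, 21, 15, 24, -1]
  [18, 9, 13, 23, 17, 26, 1]
  [21, 12, 16, 26, 20, 29, 4]
  [12, 3, 7, 17, 11, 20, -5]
  [20, 11, 15, 25, 19, 28, 3]
  [-2, -11, -7, 3, -3, 6, -19]
Answer: row 1 of M^⊗4 = [16, 7, 11, 21, 15, 24, -1]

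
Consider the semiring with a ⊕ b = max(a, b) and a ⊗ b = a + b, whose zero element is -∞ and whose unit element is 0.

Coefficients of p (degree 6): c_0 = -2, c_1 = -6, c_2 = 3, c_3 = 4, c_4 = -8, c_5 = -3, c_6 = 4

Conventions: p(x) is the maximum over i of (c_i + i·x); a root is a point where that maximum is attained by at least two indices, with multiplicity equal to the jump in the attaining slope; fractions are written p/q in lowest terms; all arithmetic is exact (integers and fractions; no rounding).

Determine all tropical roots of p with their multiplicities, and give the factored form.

hull edge (i=0, c=-2) to (i=2, c=3): slope 5/2, span 2
hull edge (i=2, c=3) to (i=3, c=4): slope 1, span 1
hull edge (i=3, c=4) to (i=6, c=4): slope 0, span 3
Factored form: p(x) = 4 ⊗ (x ⊕ (-5/2)) ⊗ (x ⊕ (-5/2)) ⊗ (x ⊕ (-1)) ⊗ (x ⊕ 0) ⊗ (x ⊕ 0) ⊗ (x ⊕ 0)
Answer: roots = -5/2 (mult 2), -1 (mult 1), 0 (mult 3)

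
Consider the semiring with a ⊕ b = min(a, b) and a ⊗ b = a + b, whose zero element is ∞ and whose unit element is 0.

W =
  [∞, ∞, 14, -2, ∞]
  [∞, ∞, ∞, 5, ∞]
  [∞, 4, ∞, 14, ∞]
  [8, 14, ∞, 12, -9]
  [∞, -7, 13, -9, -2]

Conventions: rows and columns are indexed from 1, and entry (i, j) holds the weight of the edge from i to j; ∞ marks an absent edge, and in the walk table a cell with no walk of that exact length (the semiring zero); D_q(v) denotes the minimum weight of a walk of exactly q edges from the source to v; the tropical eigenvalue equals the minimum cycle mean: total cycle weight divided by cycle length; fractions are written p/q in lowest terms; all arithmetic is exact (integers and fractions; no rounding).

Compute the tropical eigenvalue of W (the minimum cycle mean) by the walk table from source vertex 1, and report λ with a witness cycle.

q=0: [0, ∞, ∞, ∞, ∞]
q=1: [∞, ∞, 14, -2, ∞]
q=2: [6, 12, ∞, 10, -11]
q=3: [18, -18, 2, -20, -13]
q=4: [-12, -20, 0, -22, -29]
q=5: [-14, -36, -16, -38, -31]
Optimal cycle mean attained by: cycle 4->5->4, total (-9) + (-9), length 2.
Answer: λ = -9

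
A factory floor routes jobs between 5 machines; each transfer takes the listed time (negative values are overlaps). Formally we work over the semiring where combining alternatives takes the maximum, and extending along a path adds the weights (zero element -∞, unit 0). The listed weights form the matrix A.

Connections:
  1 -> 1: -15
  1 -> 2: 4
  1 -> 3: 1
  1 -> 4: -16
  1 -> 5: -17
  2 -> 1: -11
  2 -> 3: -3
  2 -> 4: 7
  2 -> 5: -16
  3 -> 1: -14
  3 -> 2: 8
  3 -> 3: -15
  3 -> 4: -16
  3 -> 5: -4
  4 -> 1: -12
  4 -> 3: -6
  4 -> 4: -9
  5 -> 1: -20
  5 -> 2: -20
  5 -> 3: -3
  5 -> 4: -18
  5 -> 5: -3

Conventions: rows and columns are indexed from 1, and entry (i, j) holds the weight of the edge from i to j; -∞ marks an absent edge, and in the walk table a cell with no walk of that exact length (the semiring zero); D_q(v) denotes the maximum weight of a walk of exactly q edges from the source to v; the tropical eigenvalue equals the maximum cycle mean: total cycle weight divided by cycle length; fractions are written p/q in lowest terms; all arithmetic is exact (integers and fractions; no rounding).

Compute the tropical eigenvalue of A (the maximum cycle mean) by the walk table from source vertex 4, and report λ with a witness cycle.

q=0: [-∞, -∞, -∞, 0, -∞]
q=1: [-12, -∞, -6, -9, -∞]
q=2: [-20, 2, -11, -18, -10]
q=3: [-9, -3, -1, 9, -13]
q=4: [-3, 7, 3, 4, -5]
q=5: [-4, 11, 4, 14, -1]
Optimal cycle mean attained by: cycle 2->4->3->2, total 7 + (-6) + 8, length 3.
Answer: λ = 3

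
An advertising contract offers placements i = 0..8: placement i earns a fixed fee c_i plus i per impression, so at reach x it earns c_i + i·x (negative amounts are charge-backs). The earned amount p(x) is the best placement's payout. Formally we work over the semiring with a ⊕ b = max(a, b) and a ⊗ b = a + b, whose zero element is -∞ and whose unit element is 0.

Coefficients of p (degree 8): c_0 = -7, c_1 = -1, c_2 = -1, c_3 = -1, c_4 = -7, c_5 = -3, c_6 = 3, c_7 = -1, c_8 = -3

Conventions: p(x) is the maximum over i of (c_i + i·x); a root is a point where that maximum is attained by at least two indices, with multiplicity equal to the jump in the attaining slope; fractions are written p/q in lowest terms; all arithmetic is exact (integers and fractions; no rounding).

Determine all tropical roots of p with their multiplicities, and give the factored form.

hull edge (i=0, c=-7) to (i=1, c=-1): slope 6, span 1
hull edge (i=1, c=-1) to (i=6, c=3): slope 4/5, span 5
hull edge (i=6, c=3) to (i=8, c=-3): slope -3, span 2
Factored form: p(x) = -3 ⊗ (x ⊕ (-6)) ⊗ (x ⊕ (-4/5)) ⊗ (x ⊕ (-4/5)) ⊗ (x ⊕ (-4/5)) ⊗ (x ⊕ (-4/5)) ⊗ (x ⊕ (-4/5)) ⊗ (x ⊕ 3) ⊗ (x ⊕ 3)
Answer: roots = -6 (mult 1), -4/5 (mult 5), 3 (mult 2)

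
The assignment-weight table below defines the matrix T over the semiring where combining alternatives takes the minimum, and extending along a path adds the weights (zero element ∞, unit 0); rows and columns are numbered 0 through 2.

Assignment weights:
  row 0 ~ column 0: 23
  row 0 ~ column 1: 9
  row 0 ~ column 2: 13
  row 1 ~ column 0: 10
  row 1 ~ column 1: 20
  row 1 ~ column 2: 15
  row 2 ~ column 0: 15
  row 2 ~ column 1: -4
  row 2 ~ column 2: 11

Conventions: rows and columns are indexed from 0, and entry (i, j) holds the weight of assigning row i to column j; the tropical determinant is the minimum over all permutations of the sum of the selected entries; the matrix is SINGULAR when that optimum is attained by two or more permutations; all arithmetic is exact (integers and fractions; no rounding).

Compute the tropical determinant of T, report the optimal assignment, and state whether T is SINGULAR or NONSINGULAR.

σ = (0, 1, 2): 23 + 20 + 11 = 54
σ = (0, 2, 1): 23 + 15 + (-4) = 34
σ = (1, 0, 2): 9 + 10 + 11 = 30
σ = (1, 2, 0): 9 + 15 + 15 = 39
σ = (2, 0, 1): 13 + 10 + (-4) = 19
σ = (2, 1, 0): 13 + 20 + 15 = 48
Optimal value attained by: σ = (2, 0, 1).
Answer: det⊕(T) = 19; verdict: NONSINGULAR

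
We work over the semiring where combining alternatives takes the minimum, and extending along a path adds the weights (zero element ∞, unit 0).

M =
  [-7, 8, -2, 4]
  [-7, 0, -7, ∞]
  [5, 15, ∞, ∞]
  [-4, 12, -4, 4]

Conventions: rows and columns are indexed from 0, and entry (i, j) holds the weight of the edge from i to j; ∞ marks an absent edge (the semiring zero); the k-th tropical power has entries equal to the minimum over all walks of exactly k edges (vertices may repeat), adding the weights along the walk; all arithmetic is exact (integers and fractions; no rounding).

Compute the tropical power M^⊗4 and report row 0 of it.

M^⊗2:
  [-14, 1, -9, -3]
  [-14, 0, -9, -3]
  [-2, 13, 3, 9]
  [-11, 4, -6, 0]
M^⊗3:
  [-21, -6, -16, -10]
  [-21, -6, -16, -10]
  [-9, 6, -4, 2]
  [-18, -3, -13, -7]
M^⊗4:
  [-28, -13, -23, -17]
  [-28, -13, -23, -17]
  [-16, -1, -11, -5]
  [-25, -10, -20, -14]
Answer: row 0 of M^⊗4 = [-28, -13, -23, -17]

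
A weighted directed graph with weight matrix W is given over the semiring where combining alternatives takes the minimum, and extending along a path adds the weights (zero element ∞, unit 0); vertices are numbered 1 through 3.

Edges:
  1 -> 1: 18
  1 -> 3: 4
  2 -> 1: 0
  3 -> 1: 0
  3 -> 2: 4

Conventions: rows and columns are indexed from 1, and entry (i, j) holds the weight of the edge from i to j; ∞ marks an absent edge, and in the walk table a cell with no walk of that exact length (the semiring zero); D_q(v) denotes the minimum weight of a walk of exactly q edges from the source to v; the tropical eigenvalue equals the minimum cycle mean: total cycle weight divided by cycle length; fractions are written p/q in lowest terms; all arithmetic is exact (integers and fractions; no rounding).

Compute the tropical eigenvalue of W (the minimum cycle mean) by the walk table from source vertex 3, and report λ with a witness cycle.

q=0: [∞, ∞, 0]
q=1: [0, 4, ∞]
q=2: [4, ∞, 4]
q=3: [4, 8, 8]
Optimal cycle mean attained by: cycle 1->3->1, total 4 + 0, length 2.
Answer: λ = 2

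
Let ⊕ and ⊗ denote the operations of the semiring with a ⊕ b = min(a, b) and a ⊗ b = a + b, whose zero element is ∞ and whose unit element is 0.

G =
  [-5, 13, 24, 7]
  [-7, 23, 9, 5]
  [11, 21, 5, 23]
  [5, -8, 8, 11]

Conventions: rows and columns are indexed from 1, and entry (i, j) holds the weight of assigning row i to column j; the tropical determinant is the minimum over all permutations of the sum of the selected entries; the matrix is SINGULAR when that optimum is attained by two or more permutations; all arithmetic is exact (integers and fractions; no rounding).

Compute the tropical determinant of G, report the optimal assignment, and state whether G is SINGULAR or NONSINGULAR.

σ = (1, 2, 3, 4): (-5) + 23 + 5 + 11 = 34
σ = (1, 2, 4, 3): (-5) + 23 + 23 + 8 = 49
σ = (1, 3, 2, 4): (-5) + 9 + 21 + 11 = 36
σ = (1, 3, 4, 2): (-5) + 9 + 23 + (-8) = 19
σ = (1, 4, 2, 3): (-5) + 5 + 21 + 8 = 29
σ = (1, 4, 3, 2): (-5) + 5 + 5 + (-8) = -3
σ = (2, 1, 3, 4): 13 + (-7) + 5 + 11 = 22
σ = (2, 1, 4, 3): 13 + (-7) + 23 + 8 = 37
σ = (2, 3, 1, 4): 13 + 9 + 11 + 11 = 44
σ = (2, 3, 4, 1): 13 + 9 + 23 + 5 = 50
σ = (2, 4, 1, 3): 13 + 5 + 11 + 8 = 37
σ = (2, 4, 3, 1): 13 + 5 + 5 + 5 = 28
σ = (3, 1, 2, 4): 24 + (-7) + 21 + 11 = 49
σ = (3, 1, 4, 2): 24 + (-7) + 23 + (-8) = 32
σ = (3, 2, 1, 4): 24 + 23 + 11 + 11 = 69
σ = (3, 2, 4, 1): 24 + 23 + 23 + 5 = 75
σ = (3, 4, 1, 2): 24 + 5 + 11 + (-8) = 32
σ = (3, 4, 2, 1): 24 + 5 + 21 + 5 = 55
σ = (4, 1, 2, 3): 7 + (-7) + 21 + 8 = 29
σ = (4, 1, 3, 2): 7 + (-7) + 5 + (-8) = -3
σ = (4, 2, 1, 3): 7 + 23 + 11 + 8 = 49
σ = (4, 2, 3, 1): 7 + 23 + 5 + 5 = 40
σ = (4, 3, 1, 2): 7 + 9 + 11 + (-8) = 19
σ = (4, 3, 2, 1): 7 + 9 + 21 + 5 = 42
Optimal value attained by: σ = (1, 4, 3, 2).
Answer: det⊕(G) = -3; verdict: SINGULAR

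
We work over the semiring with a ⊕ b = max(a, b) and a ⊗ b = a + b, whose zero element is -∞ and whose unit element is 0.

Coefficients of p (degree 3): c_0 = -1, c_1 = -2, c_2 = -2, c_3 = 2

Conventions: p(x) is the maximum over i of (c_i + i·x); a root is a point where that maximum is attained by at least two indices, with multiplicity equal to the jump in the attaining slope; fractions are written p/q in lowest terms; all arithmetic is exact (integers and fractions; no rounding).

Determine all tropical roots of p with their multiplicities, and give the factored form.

hull edge (i=0, c=-1) to (i=3, c=2): slope 1, span 3
Factored form: p(x) = 2 ⊗ (x ⊕ (-1)) ⊗ (x ⊕ (-1)) ⊗ (x ⊕ (-1))
Answer: roots = -1 (mult 3)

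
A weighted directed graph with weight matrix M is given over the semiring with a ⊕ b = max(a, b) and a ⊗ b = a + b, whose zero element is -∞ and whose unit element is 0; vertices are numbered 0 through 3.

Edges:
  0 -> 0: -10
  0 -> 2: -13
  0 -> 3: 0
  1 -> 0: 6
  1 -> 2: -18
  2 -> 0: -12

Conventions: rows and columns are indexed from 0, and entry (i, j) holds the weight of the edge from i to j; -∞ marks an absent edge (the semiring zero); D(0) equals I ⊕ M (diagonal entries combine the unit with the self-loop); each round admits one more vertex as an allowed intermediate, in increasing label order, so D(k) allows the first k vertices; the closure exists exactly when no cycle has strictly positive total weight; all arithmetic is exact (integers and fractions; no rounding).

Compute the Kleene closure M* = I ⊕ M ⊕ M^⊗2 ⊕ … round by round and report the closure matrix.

D(0):
  [0, -∞, -13, 0]
  [6, 0, -18, -∞]
  [-12, -∞, 0, -∞]
  [-∞, -∞, -∞, 0]
D(1):
  [0, -∞, -13, 0]
  [6, 0, -7, 6]
  [-12, -∞, 0, -12]
  [-∞, -∞, -∞, 0]
D(2):
  [0, -∞, -13, 0]
  [6, 0, -7, 6]
  [-12, -∞, 0, -12]
  [-∞, -∞, -∞, 0]
D(3):
  [0, -∞, -13, 0]
  [6, 0, -7, 6]
  [-12, -∞, 0, -12]
  [-∞, -∞, -∞, 0]
D(4):
  [0, -∞, -13, 0]
  [6, 0, -7, 6]
  [-12, -∞, 0, -12]
  [-∞, -∞, -∞, 0]
Answer: M* = [[0, -∞, -13, 0], [6, 0, -7, 6], [-12, -∞, 0, -12], [-∞, -∞, -∞, 0]]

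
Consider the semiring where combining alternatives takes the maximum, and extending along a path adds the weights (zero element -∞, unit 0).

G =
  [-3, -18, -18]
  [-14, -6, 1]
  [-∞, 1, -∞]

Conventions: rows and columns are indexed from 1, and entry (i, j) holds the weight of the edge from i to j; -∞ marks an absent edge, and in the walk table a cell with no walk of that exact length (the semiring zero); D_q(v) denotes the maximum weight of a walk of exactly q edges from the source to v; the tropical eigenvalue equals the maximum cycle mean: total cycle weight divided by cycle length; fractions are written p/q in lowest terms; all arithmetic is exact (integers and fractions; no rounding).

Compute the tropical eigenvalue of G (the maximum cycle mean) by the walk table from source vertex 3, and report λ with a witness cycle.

q=0: [-∞, -∞, 0]
q=1: [-∞, 1, -∞]
q=2: [-13, -5, 2]
q=3: [-16, 3, -4]
Optimal cycle mean attained by: cycle 2->3->2, total 1 + 1, length 2.
Answer: λ = 1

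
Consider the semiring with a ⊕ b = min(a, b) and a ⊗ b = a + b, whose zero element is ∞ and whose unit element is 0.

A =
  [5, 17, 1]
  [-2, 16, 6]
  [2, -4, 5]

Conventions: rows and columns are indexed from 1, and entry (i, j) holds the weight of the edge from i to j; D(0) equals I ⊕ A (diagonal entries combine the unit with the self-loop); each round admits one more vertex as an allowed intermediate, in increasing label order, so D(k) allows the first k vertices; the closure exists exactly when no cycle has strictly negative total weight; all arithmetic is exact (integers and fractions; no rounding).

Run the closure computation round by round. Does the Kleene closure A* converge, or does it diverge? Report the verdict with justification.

D(0):
  [0, 17, 1]
  [-2, 0, 6]
  [2, -4, 0]
D(1):
  [0, 17, 1]
  [-2, 0, -1]
  [2, -4, 0]
Detection: at round 2, diagonal entry (3, 3) turns strictly negative.
Key observation: the cycle 3->2->1->3 has total weight (-4) + (-2) + 1, which is strictly negative.
Answer: DIVERGES — negative cycle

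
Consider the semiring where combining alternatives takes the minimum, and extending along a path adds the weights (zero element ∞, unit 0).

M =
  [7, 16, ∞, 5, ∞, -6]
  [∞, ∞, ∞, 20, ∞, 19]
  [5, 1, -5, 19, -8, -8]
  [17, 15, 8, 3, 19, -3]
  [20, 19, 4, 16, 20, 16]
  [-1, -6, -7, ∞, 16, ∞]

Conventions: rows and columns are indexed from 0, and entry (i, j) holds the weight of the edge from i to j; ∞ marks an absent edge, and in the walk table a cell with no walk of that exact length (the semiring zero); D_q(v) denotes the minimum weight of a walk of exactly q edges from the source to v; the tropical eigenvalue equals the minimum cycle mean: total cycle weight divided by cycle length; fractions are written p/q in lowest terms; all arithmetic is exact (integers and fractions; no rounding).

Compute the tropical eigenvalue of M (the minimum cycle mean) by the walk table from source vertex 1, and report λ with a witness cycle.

q=0: [∞, 0, ∞, ∞, ∞, ∞]
q=1: [∞, ∞, ∞, 20, ∞, 19]
q=2: [18, 13, 12, 23, 35, 17]
q=3: [16, 11, 7, 23, 4, 4]
q=4: [3, -2, -3, 20, -1, -1]
q=5: [-2, -7, -8, 8, -11, -11]
q=6: [-12, -17, -18, 3, -16, -16]
Optimal cycle mean attained by: cycle 2->5->2, total (-8) + (-7), length 2.
Answer: λ = -15/2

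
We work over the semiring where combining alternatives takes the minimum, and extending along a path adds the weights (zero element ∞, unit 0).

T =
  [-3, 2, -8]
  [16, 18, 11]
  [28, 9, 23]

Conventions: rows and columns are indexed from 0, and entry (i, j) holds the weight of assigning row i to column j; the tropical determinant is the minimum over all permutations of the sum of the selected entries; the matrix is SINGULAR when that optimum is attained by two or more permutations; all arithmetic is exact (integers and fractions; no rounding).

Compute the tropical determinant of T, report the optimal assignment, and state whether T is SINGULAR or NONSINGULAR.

σ = (0, 1, 2): (-3) + 18 + 23 = 38
σ = (0, 2, 1): (-3) + 11 + 9 = 17
σ = (1, 0, 2): 2 + 16 + 23 = 41
σ = (1, 2, 0): 2 + 11 + 28 = 41
σ = (2, 0, 1): (-8) + 16 + 9 = 17
σ = (2, 1, 0): (-8) + 18 + 28 = 38
Optimal value attained by: σ = (0, 2, 1).
Answer: det⊕(T) = 17; verdict: SINGULAR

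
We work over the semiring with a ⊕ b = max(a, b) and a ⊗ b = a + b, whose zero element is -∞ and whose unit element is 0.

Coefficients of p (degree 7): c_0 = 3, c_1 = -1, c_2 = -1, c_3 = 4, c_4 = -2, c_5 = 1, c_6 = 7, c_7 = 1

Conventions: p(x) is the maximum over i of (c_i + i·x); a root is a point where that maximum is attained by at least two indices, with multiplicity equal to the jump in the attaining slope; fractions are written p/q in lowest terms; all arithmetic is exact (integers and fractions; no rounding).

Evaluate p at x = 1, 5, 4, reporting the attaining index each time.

p(1) = max(3+0·1=3, -1+1·1=0, -1+2·1=1, 4+3·1=7, -2+4·1=2, 1+5·1=6, 7+6·1=13, 1+7·1=8) = 13 (attained by i=6)
p(5) = max(3+0·5=3, -1+1·5=4, -1+2·5=9, 4+3·5=19, -2+4·5=18, 1+5·5=26, 7+6·5=37, 1+7·5=36) = 37 (attained by i=6)
p(4) = max(3+0·4=3, -1+1·4=3, -1+2·4=7, 4+3·4=16, -2+4·4=14, 1+5·4=21, 7+6·4=31, 1+7·4=29) = 31 (attained by i=6)
Answer: p(1) = 13; p(5) = 37; p(4) = 31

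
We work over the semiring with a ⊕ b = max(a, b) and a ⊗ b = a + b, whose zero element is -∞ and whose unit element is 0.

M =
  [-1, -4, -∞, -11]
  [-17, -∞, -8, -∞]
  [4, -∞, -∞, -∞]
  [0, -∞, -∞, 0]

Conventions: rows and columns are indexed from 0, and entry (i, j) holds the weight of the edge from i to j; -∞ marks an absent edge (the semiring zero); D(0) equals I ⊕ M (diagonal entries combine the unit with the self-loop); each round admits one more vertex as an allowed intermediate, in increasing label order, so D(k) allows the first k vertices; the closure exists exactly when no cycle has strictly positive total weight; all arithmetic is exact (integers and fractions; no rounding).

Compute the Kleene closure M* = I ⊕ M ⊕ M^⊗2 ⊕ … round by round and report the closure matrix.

D(0):
  [0, -4, -∞, -11]
  [-17, 0, -8, -∞]
  [4, -∞, 0, -∞]
  [0, -∞, -∞, 0]
D(1):
  [0, -4, -∞, -11]
  [-17, 0, -8, -28]
  [4, 0, 0, -7]
  [0, -4, -∞, 0]
D(2):
  [0, -4, -12, -11]
  [-17, 0, -8, -28]
  [4, 0, 0, -7]
  [0, -4, -12, 0]
D(3):
  [0, -4, -12, -11]
  [-4, 0, -8, -15]
  [4, 0, 0, -7]
  [0, -4, -12, 0]
D(4):
  [0, -4, -12, -11]
  [-4, 0, -8, -15]
  [4, 0, 0, -7]
  [0, -4, -12, 0]
Answer: M* = [[0, -4, -12, -11], [-4, 0, -8, -15], [4, 0, 0, -7], [0, -4, -12, 0]]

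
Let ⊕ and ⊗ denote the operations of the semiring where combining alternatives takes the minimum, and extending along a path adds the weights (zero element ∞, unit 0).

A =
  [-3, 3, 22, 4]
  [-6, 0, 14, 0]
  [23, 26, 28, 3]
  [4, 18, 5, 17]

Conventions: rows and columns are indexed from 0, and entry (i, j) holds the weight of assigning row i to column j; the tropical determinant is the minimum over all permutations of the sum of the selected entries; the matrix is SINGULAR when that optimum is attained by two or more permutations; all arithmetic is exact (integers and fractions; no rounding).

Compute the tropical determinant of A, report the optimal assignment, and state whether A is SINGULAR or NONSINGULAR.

σ = (0, 1, 2, 3): (-3) + 0 + 28 + 17 = 42
σ = (0, 1, 3, 2): (-3) + 0 + 3 + 5 = 5
σ = (0, 2, 1, 3): (-3) + 14 + 26 + 17 = 54
σ = (0, 2, 3, 1): (-3) + 14 + 3 + 18 = 32
σ = (0, 3, 1, 2): (-3) + 0 + 26 + 5 = 28
σ = (0, 3, 2, 1): (-3) + 0 + 28 + 18 = 43
σ = (1, 0, 2, 3): 3 + (-6) + 28 + 17 = 42
σ = (1, 0, 3, 2): 3 + (-6) + 3 + 5 = 5
σ = (1, 2, 0, 3): 3 + 14 + 23 + 17 = 57
σ = (1, 2, 3, 0): 3 + 14 + 3 + 4 = 24
σ = (1, 3, 0, 2): 3 + 0 + 23 + 5 = 31
σ = (1, 3, 2, 0): 3 + 0 + 28 + 4 = 35
σ = (2, 0, 1, 3): 22 + (-6) + 26 + 17 = 59
σ = (2, 0, 3, 1): 22 + (-6) + 3 + 18 = 37
σ = (2, 1, 0, 3): 22 + 0 + 23 + 17 = 62
σ = (2, 1, 3, 0): 22 + 0 + 3 + 4 = 29
σ = (2, 3, 0, 1): 22 + 0 + 23 + 18 = 63
σ = (2, 3, 1, 0): 22 + 0 + 26 + 4 = 52
σ = (3, 0, 1, 2): 4 + (-6) + 26 + 5 = 29
σ = (3, 0, 2, 1): 4 + (-6) + 28 + 18 = 44
σ = (3, 1, 0, 2): 4 + 0 + 23 + 5 = 32
σ = (3, 1, 2, 0): 4 + 0 + 28 + 4 = 36
σ = (3, 2, 0, 1): 4 + 14 + 23 + 18 = 59
σ = (3, 2, 1, 0): 4 + 14 + 26 + 4 = 48
Optimal value attained by: σ = (0, 1, 3, 2).
Answer: det⊕(A) = 5; verdict: SINGULAR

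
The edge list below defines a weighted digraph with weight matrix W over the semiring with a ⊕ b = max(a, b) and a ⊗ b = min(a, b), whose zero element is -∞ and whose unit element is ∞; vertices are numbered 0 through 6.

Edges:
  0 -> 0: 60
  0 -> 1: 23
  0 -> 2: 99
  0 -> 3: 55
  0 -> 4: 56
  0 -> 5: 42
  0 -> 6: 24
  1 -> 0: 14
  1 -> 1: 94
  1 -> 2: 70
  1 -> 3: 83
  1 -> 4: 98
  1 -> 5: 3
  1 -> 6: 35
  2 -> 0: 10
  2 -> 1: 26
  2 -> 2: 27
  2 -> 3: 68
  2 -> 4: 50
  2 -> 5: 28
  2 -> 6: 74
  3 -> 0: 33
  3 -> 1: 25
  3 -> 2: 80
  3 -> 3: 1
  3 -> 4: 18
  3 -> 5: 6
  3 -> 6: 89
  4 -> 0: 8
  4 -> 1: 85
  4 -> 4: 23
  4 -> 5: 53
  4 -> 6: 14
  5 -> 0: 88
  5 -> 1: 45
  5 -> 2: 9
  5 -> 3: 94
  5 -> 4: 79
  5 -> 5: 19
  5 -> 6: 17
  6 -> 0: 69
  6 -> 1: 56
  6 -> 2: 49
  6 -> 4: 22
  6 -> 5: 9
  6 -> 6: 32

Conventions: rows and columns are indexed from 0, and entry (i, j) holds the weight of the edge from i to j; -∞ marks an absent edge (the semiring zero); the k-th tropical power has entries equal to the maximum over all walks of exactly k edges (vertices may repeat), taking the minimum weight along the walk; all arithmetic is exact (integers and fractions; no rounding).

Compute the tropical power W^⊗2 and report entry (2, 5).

W^⊗2:
  [60, 56, 60, 68, 56, 53, 74]
  [35, 94, 80, 83, 94, 53, 83]
  [69, 56, 68, 28, 28, 50, 68]
  [69, 56, 49, 68, 50, 33, 74]
  [53, 85, 70, 83, 85, 23, 35]
  [60, 79, 88, 55, 56, 53, 89]
  [60, 56, 69, 56, 56, 42, 49]
Key observation: the optimum is the walk 2->4->5, with weight 50 min 53 = 50.
Optimal value attained by: walk 2->4->5.
Answer: (W^⊗2)[2][5] = 50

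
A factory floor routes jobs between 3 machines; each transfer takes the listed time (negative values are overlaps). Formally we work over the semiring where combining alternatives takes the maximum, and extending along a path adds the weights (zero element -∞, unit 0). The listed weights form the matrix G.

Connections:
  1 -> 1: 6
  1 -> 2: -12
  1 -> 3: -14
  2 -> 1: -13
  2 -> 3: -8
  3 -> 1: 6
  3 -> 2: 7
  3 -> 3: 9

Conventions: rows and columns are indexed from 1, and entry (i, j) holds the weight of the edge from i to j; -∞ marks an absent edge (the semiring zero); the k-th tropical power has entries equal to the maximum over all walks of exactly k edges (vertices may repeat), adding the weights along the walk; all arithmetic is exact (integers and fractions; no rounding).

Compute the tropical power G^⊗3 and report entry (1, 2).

G^⊗2:
  [12, -6, -5]
  [-2, -1, 1]
  [15, 16, 18]
G^⊗3:
  [18, 2, 4]
  [7, 8, 10]
  [24, 25, 27]
Key observation: the optimum is the walk 1->3->3->2, with weight (-14) + 9 + 7 = 2.
Optimal value attained by: walk 1->3->3->2.
Answer: (G^⊗3)[1][2] = 2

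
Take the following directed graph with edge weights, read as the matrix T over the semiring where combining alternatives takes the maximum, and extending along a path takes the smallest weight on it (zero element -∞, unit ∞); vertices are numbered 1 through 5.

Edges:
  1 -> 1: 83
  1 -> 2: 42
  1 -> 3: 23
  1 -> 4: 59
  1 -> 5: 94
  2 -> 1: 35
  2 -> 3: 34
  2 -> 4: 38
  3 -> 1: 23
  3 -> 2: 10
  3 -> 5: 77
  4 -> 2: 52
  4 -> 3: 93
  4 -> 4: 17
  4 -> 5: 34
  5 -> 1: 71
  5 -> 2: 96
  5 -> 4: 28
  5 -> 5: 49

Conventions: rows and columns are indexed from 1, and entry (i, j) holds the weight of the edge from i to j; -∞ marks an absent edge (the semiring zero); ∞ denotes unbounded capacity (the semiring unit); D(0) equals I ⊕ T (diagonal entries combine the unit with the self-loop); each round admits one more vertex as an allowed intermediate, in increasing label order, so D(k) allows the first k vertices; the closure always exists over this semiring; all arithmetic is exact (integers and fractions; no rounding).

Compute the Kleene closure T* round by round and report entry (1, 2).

D(0):
  [∞, 42, 23, 59, 94]
  [35, ∞, 34, 38, -∞]
  [23, 10, ∞, -∞, 77]
  [-∞, 52, 93, ∞, 34]
  [71, 96, -∞, 28, ∞]
D(1):
  [∞, 42, 23, 59, 94]
  [35, ∞, 34, 38, 35]
  [23, 23, ∞, 23, 77]
  [-∞, 52, 93, ∞, 34]
  [71, 96, 23, 59, ∞]
D(2):
  [∞, 42, 34, 59, 94]
  [35, ∞, 34, 38, 35]
  [23, 23, ∞, 23, 77]
  [35, 52, 93, ∞, 35]
  [71, 96, 34, 59, ∞]
D(3):
  [∞, 42, 34, 59, 94]
  [35, ∞, 34, 38, 35]
  [23, 23, ∞, 23, 77]
  [35, 52, 93, ∞, 77]
  [71, 96, 34, 59, ∞]
D(4):
  [∞, 52, 59, 59, 94]
  [35, ∞, 38, 38, 38]
  [23, 23, ∞, 23, 77]
  [35, 52, 93, ∞, 77]
  [71, 96, 59, 59, ∞]
D(5):
  [∞, 94, 59, 59, 94]
  [38, ∞, 38, 38, 38]
  [71, 77, ∞, 59, 77]
  [71, 77, 93, ∞, 77]
  [71, 96, 59, 59, ∞]
Answer: T*[1][2] = 94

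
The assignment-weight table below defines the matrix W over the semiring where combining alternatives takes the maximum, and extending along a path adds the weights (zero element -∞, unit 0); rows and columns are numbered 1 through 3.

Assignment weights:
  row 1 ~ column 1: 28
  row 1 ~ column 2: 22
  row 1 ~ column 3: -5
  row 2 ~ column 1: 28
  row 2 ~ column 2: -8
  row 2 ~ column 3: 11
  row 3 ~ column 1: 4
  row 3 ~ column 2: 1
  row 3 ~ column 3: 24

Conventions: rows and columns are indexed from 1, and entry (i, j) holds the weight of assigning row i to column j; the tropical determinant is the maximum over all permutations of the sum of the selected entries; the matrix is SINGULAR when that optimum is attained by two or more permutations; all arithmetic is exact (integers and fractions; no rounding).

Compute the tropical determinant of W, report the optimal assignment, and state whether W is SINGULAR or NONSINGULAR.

σ = (1, 2, 3): 28 + (-8) + 24 = 44
σ = (1, 3, 2): 28 + 11 + 1 = 40
σ = (2, 1, 3): 22 + 28 + 24 = 74
σ = (2, 3, 1): 22 + 11 + 4 = 37
σ = (3, 1, 2): (-5) + 28 + 1 = 24
σ = (3, 2, 1): (-5) + (-8) + 4 = -9
Optimal value attained by: σ = (2, 1, 3).
Answer: det⊕(W) = 74; verdict: NONSINGULAR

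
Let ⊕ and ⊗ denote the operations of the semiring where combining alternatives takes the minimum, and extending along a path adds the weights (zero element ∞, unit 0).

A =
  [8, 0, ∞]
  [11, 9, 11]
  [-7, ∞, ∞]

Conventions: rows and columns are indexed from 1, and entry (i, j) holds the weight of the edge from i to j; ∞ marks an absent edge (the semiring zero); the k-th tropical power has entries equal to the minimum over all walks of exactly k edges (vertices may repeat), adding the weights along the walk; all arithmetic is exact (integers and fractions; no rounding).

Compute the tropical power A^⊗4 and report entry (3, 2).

A^⊗2:
  [11, 8, 11]
  [4, 11, 20]
  [1, -7, ∞]
A^⊗3:
  [4, 11, 19]
  [12, 4, 22]
  [4, 1, 4]
A^⊗4:
  [12, 4, 22]
  [15, 12, 15]
  [-3, 4, 12]
Key observation: the optimum is the walk 3->1->2->1->2, with weight (-7) + 0 + 11 + 0 = 4.
Optimal value attained by: walk 3->1->2->1->2.
Answer: (A^⊗4)[3][2] = 4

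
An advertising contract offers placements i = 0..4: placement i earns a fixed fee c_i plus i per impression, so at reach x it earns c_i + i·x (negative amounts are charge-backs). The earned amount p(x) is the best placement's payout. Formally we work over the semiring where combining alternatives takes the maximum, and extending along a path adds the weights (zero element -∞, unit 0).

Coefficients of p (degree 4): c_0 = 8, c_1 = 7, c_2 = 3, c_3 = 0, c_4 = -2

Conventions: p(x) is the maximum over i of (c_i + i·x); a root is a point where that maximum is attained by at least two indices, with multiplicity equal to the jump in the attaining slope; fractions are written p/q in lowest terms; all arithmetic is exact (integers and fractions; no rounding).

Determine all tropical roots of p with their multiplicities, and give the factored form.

hull edge (i=0, c=8) to (i=1, c=7): slope -1, span 1
hull edge (i=1, c=7) to (i=4, c=-2): slope -3, span 3
Factored form: p(x) = -2 ⊗ (x ⊕ 1) ⊗ (x ⊕ 3) ⊗ (x ⊕ 3) ⊗ (x ⊕ 3)
Answer: roots = 1 (mult 1), 3 (mult 3)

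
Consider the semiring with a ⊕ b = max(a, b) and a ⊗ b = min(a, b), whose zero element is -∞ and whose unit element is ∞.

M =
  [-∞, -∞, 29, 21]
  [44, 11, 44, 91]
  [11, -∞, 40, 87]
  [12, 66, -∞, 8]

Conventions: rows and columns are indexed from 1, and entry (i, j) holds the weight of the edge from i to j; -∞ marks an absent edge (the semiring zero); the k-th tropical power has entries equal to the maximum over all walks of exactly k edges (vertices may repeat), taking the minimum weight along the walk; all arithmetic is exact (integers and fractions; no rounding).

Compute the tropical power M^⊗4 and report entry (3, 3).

M^⊗2:
  [12, 21, 29, 29]
  [12, 66, 40, 44]
  [12, 66, 40, 40]
  [44, 11, 44, 66]
M^⊗3:
  [21, 29, 29, 29]
  [44, 44, 44, 66]
  [44, 40, 44, 66]
  [12, 66, 40, 44]
M^⊗4:
  [29, 29, 29, 29]
  [44, 66, 44, 44]
  [40, 66, 40, 44]
  [44, 44, 44, 66]
Key observation: the optimum is the walk 3->3->4->2->3, with weight 40 min 87 min 66 min 44 = 40.
Optimal value attained by: walk 3->3->4->2->3.
Answer: (M^⊗4)[3][3] = 40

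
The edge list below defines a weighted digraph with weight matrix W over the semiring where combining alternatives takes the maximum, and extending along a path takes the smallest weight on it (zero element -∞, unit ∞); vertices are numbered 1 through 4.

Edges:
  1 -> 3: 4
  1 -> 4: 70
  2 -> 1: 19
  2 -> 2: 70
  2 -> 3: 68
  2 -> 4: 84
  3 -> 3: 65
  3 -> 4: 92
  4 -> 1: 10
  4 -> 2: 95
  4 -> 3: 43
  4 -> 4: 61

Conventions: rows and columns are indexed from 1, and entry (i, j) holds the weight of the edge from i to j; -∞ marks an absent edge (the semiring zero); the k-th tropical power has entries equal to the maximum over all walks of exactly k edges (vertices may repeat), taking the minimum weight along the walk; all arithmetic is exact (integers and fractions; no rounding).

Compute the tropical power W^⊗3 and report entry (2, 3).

W^⊗2:
  [10, 70, 43, 61]
  [19, 84, 68, 70]
  [10, 92, 65, 65]
  [19, 70, 68, 84]
W^⊗3:
  [19, 70, 68, 70]
  [19, 70, 68, 84]
  [19, 70, 68, 84]
  [19, 84, 68, 70]
Key observation: the optimum is the walk 2->2->2->3, with weight 70 min 70 min 68 = 68.
Optimal value attained by: walk 2->2->2->3.
Answer: (W^⊗3)[2][3] = 68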